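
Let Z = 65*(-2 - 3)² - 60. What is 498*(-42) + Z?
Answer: -19351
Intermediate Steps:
Z = 1565 (Z = 65*(-5)² - 60 = 65*25 - 60 = 1625 - 60 = 1565)
498*(-42) + Z = 498*(-42) + 1565 = -20916 + 1565 = -19351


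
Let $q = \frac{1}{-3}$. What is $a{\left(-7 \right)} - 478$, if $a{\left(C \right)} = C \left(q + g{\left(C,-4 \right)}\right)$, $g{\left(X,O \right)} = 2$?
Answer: $- \frac{1469}{3} \approx -489.67$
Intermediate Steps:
$q = - \frac{1}{3} \approx -0.33333$
$a{\left(C \right)} = \frac{5 C}{3}$ ($a{\left(C \right)} = C \left(- \frac{1}{3} + 2\right) = C \frac{5}{3} = \frac{5 C}{3}$)
$a{\left(-7 \right)} - 478 = \frac{5}{3} \left(-7\right) - 478 = - \frac{35}{3} - 478 = - \frac{1469}{3}$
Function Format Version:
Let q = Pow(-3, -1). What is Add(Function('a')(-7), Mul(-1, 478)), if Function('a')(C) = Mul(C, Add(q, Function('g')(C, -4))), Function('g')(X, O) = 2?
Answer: Rational(-1469, 3) ≈ -489.67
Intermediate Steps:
q = Rational(-1, 3) ≈ -0.33333
Function('a')(C) = Mul(Rational(5, 3), C) (Function('a')(C) = Mul(C, Add(Rational(-1, 3), 2)) = Mul(C, Rational(5, 3)) = Mul(Rational(5, 3), C))
Add(Function('a')(-7), Mul(-1, 478)) = Add(Mul(Rational(5, 3), -7), Mul(-1, 478)) = Add(Rational(-35, 3), -478) = Rational(-1469, 3)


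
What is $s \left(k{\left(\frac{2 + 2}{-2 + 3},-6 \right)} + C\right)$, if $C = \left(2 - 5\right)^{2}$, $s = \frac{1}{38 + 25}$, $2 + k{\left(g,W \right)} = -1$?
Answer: $\frac{2}{21} \approx 0.095238$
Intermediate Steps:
$k{\left(g,W \right)} = -3$ ($k{\left(g,W \right)} = -2 - 1 = -3$)
$s = \frac{1}{63} \approx 0.015873$
$C = 9$ ($C = \left(-3\right)^{2} = 9$)
$s \left(k{\left(\frac{2 + 2}{-2 + 3},-6 \right)} + C\right) = \frac{-3 + 9}{63} = \frac{1}{63} \cdot 6 = \frac{2}{21}$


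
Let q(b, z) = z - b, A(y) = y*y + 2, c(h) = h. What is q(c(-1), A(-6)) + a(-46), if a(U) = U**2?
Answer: 2155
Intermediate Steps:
A(y) = 2 + y**2 (A(y) = y**2 + 2 = 2 + y**2)
q(c(-1), A(-6)) + a(-46) = ((2 + (-6)**2) - 1*(-1)) + (-46)**2 = ((2 + 36) + 1) + 2116 = (38 + 1) + 2116 = 39 + 2116 = 2155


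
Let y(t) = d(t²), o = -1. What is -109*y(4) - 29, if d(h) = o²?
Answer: -138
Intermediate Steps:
d(h) = 1 (d(h) = (-1)² = 1)
y(t) = 1
-109*y(4) - 29 = -109*1 - 29 = -109 - 29 = -138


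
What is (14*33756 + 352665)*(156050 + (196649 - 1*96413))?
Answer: 211499765214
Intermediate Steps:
(14*33756 + 352665)*(156050 + (196649 - 1*96413)) = (472584 + 352665)*(156050 + (196649 - 96413)) = 825249*(156050 + 100236) = 825249*256286 = 211499765214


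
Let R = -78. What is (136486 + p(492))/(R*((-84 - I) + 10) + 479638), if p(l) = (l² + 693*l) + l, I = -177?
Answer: 359999/235802 ≈ 1.5267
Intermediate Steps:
p(l) = l² + 694*l
(136486 + p(492))/(R*((-84 - I) + 10) + 479638) = (136486 + 492*(694 + 492))/(-78*((-84 - 1*(-177)) + 10) + 479638) = (136486 + 492*1186)/(-78*((-84 + 177) + 10) + 479638) = (136486 + 583512)/(-78*(93 + 10) + 479638) = 719998/(-78*103 + 479638) = 719998/(-8034 + 479638) = 719998/471604 = 719998*(1/471604) = 359999/235802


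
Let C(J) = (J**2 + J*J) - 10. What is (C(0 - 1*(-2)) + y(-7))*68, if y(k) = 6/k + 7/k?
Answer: -1836/7 ≈ -262.29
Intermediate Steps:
y(k) = 13/k
C(J) = -10 + 2*J**2 (C(J) = (J**2 + J**2) - 10 = 2*J**2 - 10 = -10 + 2*J**2)
(C(0 - 1*(-2)) + y(-7))*68 = ((-10 + 2*(0 - 1*(-2))**2) + 13/(-7))*68 = ((-10 + 2*(0 + 2)**2) + 13*(-1/7))*68 = ((-10 + 2*2**2) - 13/7)*68 = ((-10 + 2*4) - 13/7)*68 = ((-10 + 8) - 13/7)*68 = (-2 - 13/7)*68 = -27/7*68 = -1836/7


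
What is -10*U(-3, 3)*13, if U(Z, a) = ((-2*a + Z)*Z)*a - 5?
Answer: -9880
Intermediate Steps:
U(Z, a) = -5 + Z*a*(Z - 2*a) (U(Z, a) = ((Z - 2*a)*Z)*a - 5 = (Z*(Z - 2*a))*a - 5 = Z*a*(Z - 2*a) - 5 = -5 + Z*a*(Z - 2*a))
-10*U(-3, 3)*13 = -10*(-5 + 3*(-3)**2 - 2*(-3)*3**2)*13 = -10*(-5 + 3*9 - 2*(-3)*9)*13 = -10*(-5 + 27 + 54)*13 = -10*76*13 = -760*13 = -9880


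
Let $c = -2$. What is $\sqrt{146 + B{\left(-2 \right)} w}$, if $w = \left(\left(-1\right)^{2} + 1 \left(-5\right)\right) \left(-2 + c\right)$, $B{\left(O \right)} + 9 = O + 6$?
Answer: $\sqrt{66} \approx 8.124$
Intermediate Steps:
$B{\left(O \right)} = -3 + O$ ($B{\left(O \right)} = -9 + \left(O + 6\right) = -9 + \left(6 + O\right) = -3 + O$)
$w = 16$ ($w = \left(\left(-1\right)^{2} + 1 \left(-5\right)\right) \left(-2 - 2\right) = \left(1 - 5\right) \left(-4\right) = \left(-4\right) \left(-4\right) = 16$)
$\sqrt{146 + B{\left(-2 \right)} w} = \sqrt{146 + \left(-3 - 2\right) 16} = \sqrt{146 - 80} = \sqrt{66}$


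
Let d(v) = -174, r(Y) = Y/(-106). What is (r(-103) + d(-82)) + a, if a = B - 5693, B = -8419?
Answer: -1514213/106 ≈ -14285.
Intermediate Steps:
r(Y) = -Y/106 (r(Y) = Y*(-1/106) = -Y/106)
a = -14112 (a = -8419 - 5693 = -14112)
(r(-103) + d(-82)) + a = (-1/106*(-103) - 174) - 14112 = (103/106 - 174) - 14112 = -18341/106 - 14112 = -1514213/106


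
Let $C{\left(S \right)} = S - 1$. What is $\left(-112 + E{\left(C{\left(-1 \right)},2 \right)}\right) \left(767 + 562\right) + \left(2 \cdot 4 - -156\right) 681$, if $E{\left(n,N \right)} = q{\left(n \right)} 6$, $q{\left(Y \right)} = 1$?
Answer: $-29190$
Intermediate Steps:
$C{\left(S \right)} = -1 + S$ ($C{\left(S \right)} = S - 1 = -1 + S$)
$E{\left(n,N \right)} = 6$ ($E{\left(n,N \right)} = 1 \cdot 6 = 6$)
$\left(-112 + E{\left(C{\left(-1 \right)},2 \right)}\right) \left(767 + 562\right) + \left(2 \cdot 4 - -156\right) 681 = \left(-112 + 6\right) \left(767 + 562\right) + \left(2 \cdot 4 - -156\right) 681 = \left(-106\right) 1329 + \left(8 + 156\right) 681 = -140874 + 164 \cdot 681 = -140874 + 111684 = -29190$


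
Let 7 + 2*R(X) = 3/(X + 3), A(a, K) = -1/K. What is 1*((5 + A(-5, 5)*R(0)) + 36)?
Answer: 208/5 ≈ 41.600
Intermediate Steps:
R(X) = -7/2 + 3/(2*(3 + X)) (R(X) = -7/2 + (3/(X + 3))/2 = -7/2 + (3/(3 + X))/2 = -7/2 + 3/(2*(3 + X)))
1*((5 + A(-5, 5)*R(0)) + 36) = 1*((5 + (-1/5)*((-18 - 7*0)/(2*(3 + 0)))) + 36) = 1*((5 + (-1*1/5)*((1/2)*(-18 + 0)/3)) + 36) = 1*((5 - (-18)/(10*3)) + 36) = 1*((5 - 1/5*(-3)) + 36) = 1*((5 + 3/5) + 36) = 1*(28/5 + 36) = 1*(208/5) = 208/5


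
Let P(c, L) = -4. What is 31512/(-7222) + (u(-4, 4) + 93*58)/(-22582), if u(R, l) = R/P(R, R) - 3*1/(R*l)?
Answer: -6004544225/1304697632 ≈ -4.6022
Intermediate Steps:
u(R, l) = -R/4 - 3/(R*l) (u(R, l) = R/(-4) - 3*1/(R*l) = R*(-¼) - 3*1/(R*l) = -R/4 - 3/(R*l))
31512/(-7222) + (u(-4, 4) + 93*58)/(-22582) = 31512/(-7222) + ((-¼*(-4) - 3/(-4*4)) + 93*58)/(-22582) = 31512*(-1/7222) + ((1 - 3*(-¼)*¼) + 5394)*(-1/22582) = -15756/3611 + ((1 + 3/16) + 5394)*(-1/22582) = -15756/3611 + (19/16 + 5394)*(-1/22582) = -15756/3611 + (86323/16)*(-1/22582) = -15756/3611 - 86323/361312 = -6004544225/1304697632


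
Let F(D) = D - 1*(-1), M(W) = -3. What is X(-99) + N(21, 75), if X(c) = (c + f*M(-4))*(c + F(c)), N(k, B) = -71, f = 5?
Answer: 22387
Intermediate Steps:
F(D) = 1 + D (F(D) = D + 1 = 1 + D)
X(c) = (1 + 2*c)*(-15 + c) (X(c) = (c + 5*(-3))*(c + (1 + c)) = (c - 15)*(1 + 2*c) = (-15 + c)*(1 + 2*c) = (1 + 2*c)*(-15 + c))
X(-99) + N(21, 75) = (-15 - 29*(-99) + 2*(-99)**2) - 71 = (-15 + 2871 + 2*9801) - 71 = (-15 + 2871 + 19602) - 71 = 22458 - 71 = 22387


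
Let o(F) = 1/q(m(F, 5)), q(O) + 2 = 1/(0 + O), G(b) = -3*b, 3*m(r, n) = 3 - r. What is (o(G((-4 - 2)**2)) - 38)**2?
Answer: 7901721/5329 ≈ 1482.8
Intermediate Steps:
m(r, n) = 1 - r/3 (m(r, n) = (3 - r)/3 = 1 - r/3)
q(O) = -2 + 1/O (q(O) = -2 + 1/(0 + O) = -2 + 1/O)
o(F) = 1/(-2 + 1/(1 - F/3))
(o(G((-4 - 2)**2)) - 38)**2 = ((3 - (-3)*(-4 - 2)**2)/(-3 + 2*(-3*(-4 - 2)**2)) - 38)**2 = ((3 - (-3)*(-6)**2)/(-3 + 2*(-3*(-6)**2)) - 38)**2 = ((3 - (-3)*36)/(-3 + 2*(-3*36)) - 38)**2 = ((3 - 1*(-108))/(-3 + 2*(-108)) - 38)**2 = ((3 + 108)/(-3 - 216) - 38)**2 = (111/(-219) - 38)**2 = (-1/219*111 - 38)**2 = (-37/73 - 38)**2 = (-2811/73)**2 = 7901721/5329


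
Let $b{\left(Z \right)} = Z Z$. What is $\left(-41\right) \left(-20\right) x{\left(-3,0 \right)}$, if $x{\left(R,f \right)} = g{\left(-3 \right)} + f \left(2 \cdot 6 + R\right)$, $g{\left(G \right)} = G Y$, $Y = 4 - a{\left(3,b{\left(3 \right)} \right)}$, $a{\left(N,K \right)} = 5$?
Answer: $2460$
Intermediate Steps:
$b{\left(Z \right)} = Z^{2}$
$Y = -1$ ($Y = 4 - 5 = -1$)
$g{\left(G \right)} = - G$ ($g{\left(G \right)} = G \left(-1\right) = - G$)
$x{\left(R,f \right)} = 3 + f \left(12 + R\right)$ ($x{\left(R,f \right)} = \left(-1\right) \left(-3\right) + f \left(2 \cdot 6 + R\right) = 3 + f \left(12 + R\right)$)
$\left(-41\right) \left(-20\right) x{\left(-3,0 \right)} = \left(-41\right) \left(-20\right) \left(3 + 12 \cdot 0 - 0\right) = 820 \left(3 + 0 + 0\right) = 820 \cdot 3 = 2460$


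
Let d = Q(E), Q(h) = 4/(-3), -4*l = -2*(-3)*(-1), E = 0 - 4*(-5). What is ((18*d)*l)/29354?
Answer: -18/14677 ≈ -0.0012264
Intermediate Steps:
E = 20 (E = 0 + 20 = 20)
l = 3/2 (l = -(-2*(-3))*(-1)/4 = -3*(-1)/2 = -¼*(-6) = 3/2 ≈ 1.5000)
Q(h) = -4/3 (Q(h) = 4*(-⅓) = -4/3)
d = -4/3 ≈ -1.3333
((18*d)*l)/29354 = ((18*(-4/3))*(3/2))/29354 = -24*3/2*(1/29354) = -36*1/29354 = -18/14677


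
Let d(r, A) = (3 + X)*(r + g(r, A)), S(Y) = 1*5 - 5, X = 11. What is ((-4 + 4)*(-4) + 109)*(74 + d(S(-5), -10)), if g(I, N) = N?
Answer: -7194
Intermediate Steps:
S(Y) = 0 (S(Y) = 5 - 5 = 0)
d(r, A) = 14*A + 14*r (d(r, A) = (3 + 11)*(r + A) = 14*(A + r) = 14*A + 14*r)
((-4 + 4)*(-4) + 109)*(74 + d(S(-5), -10)) = ((-4 + 4)*(-4) + 109)*(74 + (14*(-10) + 14*0)) = (0*(-4) + 109)*(74 + (-140 + 0)) = (0 + 109)*(74 - 140) = 109*(-66) = -7194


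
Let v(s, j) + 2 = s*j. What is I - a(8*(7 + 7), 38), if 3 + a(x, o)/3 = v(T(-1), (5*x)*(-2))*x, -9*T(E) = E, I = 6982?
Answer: 148429/3 ≈ 49476.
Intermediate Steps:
T(E) = -E/9
v(s, j) = -2 + j*s (v(s, j) = -2 + s*j = -2 + j*s)
a(x, o) = -9 + 3*x*(-2 - 10*x/9) (a(x, o) = -9 + 3*((-2 + ((5*x)*(-2))*(-⅑*(-1)))*x) = -9 + 3*((-2 - 10*x*(⅑))*x) = -9 + 3*((-2 - 10*x/9)*x) = -9 + 3*(x*(-2 - 10*x/9)) = -9 + 3*x*(-2 - 10*x/9))
I - a(8*(7 + 7), 38) = 6982 - (-9 - 2*8*(7 + 7)*(9 + 5*(8*(7 + 7)))/3) = 6982 - (-9 - 2*8*14*(9 + 5*(8*14))/3) = 6982 - (-9 - ⅔*112*(9 + 5*112)) = 6982 - (-9 - ⅔*112*(9 + 560)) = 6982 - (-9 - ⅔*112*569) = 6982 - (-9 - 127456/3) = 6982 - 1*(-127483/3) = 6982 + 127483/3 = 148429/3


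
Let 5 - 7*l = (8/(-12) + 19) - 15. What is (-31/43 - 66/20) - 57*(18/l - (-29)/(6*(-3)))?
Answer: -544559/129 ≈ -4221.4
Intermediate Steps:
l = 5/21 (l = 5/7 - ((8/(-12) + 19) - 15)/7 = 5/7 - ((8*(-1/12) + 19) - 15)/7 = 5/7 - ((-⅔ + 19) - 15)/7 = 5/7 - (55/3 - 15)/7 = 5/7 - ⅐*10/3 = 5/7 - 10/21 = 5/21 ≈ 0.23810)
(-31/43 - 66/20) - 57*(18/l - (-29)/(6*(-3))) = (-31/43 - 66/20) - 57*(18/(5/21) - (-29)/(6*(-3))) = (-31*1/43 - 66*1/20) - 57*(18*(21/5) - (-29)/(-18)) = (-31/43 - 33/10) - 57*(378/5 - (-29)*(-1)/18) = -1729/430 - 57*(378/5 - 1*29/18) = -1729/430 - 57*(378/5 - 29/18) = -1729/430 - 57*6659/90 = -1729/430 - 126521/30 = -544559/129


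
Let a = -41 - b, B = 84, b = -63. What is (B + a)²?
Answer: 11236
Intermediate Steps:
a = 22 (a = -41 - 1*(-63) = -41 + 63 = 22)
(B + a)² = (84 + 22)² = 106² = 11236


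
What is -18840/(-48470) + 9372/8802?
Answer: 10334842/7110549 ≈ 1.4535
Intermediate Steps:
-18840/(-48470) + 9372/8802 = -18840*(-1/48470) + 9372*(1/8802) = 1884/4847 + 1562/1467 = 10334842/7110549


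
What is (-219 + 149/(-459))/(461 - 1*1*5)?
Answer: -50335/104652 ≈ -0.48098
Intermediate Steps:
(-219 + 149/(-459))/(461 - 1*1*5) = (-219 + 149*(-1/459))/(461 - 1*5) = (-219 - 149/459)/(461 - 5) = -100670/459/456 = -100670/459*1/456 = -50335/104652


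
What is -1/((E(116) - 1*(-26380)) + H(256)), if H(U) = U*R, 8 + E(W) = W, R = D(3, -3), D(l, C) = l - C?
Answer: -1/28024 ≈ -3.5684e-5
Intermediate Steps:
R = 6 (R = 3 - 1*(-3) = 3 + 3 = 6)
E(W) = -8 + W
H(U) = 6*U (H(U) = U*6 = 6*U)
-1/((E(116) - 1*(-26380)) + H(256)) = -1/(((-8 + 116) - 1*(-26380)) + 6*256) = -1/((108 + 26380) + 1536) = -1/(26488 + 1536) = -1/28024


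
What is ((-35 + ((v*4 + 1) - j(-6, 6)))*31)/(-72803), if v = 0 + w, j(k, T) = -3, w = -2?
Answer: 1209/72803 ≈ 0.016606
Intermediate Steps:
v = -2 (v = 0 - 2 = -2)
((-35 + ((v*4 + 1) - j(-6, 6)))*31)/(-72803) = ((-35 + ((-2*4 + 1) - 1*(-3)))*31)/(-72803) = ((-35 + ((-8 + 1) + 3))*31)*(-1/72803) = ((-35 + (-7 + 3))*31)*(-1/72803) = ((-35 - 4)*31)*(-1/72803) = -39*31*(-1/72803) = -1209*(-1/72803) = 1209/72803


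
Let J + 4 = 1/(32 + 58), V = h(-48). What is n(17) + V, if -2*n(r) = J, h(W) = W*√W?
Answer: 359/180 - 192*I*√3 ≈ 1.9944 - 332.55*I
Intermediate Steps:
h(W) = W^(3/2)
V = -192*I*√3 (V = (-48)^(3/2) = -192*I*√3 ≈ -332.55*I)
J = -359/90 (J = -4 + 1/(32 + 58) = -4 + 1/90 = -359/90 ≈ -3.9889)
n(r) = 359/180 (n(r) = -½*(-359/90) = 359/180)
n(17) + V = 359/180 - 192*I*√3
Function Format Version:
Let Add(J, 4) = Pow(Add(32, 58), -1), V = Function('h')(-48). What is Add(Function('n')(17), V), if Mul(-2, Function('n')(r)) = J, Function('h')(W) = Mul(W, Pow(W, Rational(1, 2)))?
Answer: Add(Rational(359, 180), Mul(-192, I, Pow(3, Rational(1, 2)))) ≈ Add(1.9944, Mul(-332.55, I))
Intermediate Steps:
Function('h')(W) = Pow(W, Rational(3, 2))
V = Mul(-192, I, Pow(3, Rational(1, 2))) (V = Pow(-48, Rational(3, 2)) = Mul(-192, I, Pow(3, Rational(1, 2))) ≈ Mul(-332.55, I))
J = Rational(-359, 90) (J = Add(-4, Pow(Add(32, 58), -1)) = Add(-4, Pow(90, -1)) = Add(-4, Rational(1, 90)) = Rational(-359, 90) ≈ -3.9889)
Function('n')(r) = Rational(359, 180) (Function('n')(r) = Mul(Rational(-1, 2), Rational(-359, 90)) = Rational(359, 180))
Add(Function('n')(17), V) = Add(Rational(359, 180), Mul(-192, I, Pow(3, Rational(1, 2))))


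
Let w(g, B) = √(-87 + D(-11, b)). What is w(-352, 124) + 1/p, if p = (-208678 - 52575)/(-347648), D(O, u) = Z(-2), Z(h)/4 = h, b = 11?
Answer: 347648/261253 + I*√95 ≈ 1.3307 + 9.7468*I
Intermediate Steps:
Z(h) = 4*h
D(O, u) = -8 (D(O, u) = 4*(-2) = -8)
w(g, B) = I*√95 (w(g, B) = √(-87 - 8) = √(-95) = I*√95)
p = 261253/347648 (p = -261253*(-1/347648) = 261253/347648 ≈ 0.75149)
w(-352, 124) + 1/p = I*√95 + 1/(261253/347648) = I*√95 + 347648/261253 = 347648/261253 + I*√95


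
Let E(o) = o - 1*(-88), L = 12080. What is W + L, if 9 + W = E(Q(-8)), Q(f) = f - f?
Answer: 12159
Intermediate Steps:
Q(f) = 0
E(o) = 88 + o (E(o) = o + 88 = 88 + o)
W = 79 (W = -9 + (88 + 0) = -9 + 88 = 79)
W + L = 79 + 12080 = 12159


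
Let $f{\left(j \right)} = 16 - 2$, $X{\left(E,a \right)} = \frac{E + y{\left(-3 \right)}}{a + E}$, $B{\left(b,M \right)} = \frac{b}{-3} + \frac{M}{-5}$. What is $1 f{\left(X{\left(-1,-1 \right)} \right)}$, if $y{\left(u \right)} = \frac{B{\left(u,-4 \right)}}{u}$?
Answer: $14$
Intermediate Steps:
$B{\left(b,M \right)} = - \frac{b}{3} - \frac{M}{5}$ ($B{\left(b,M \right)} = b \left(- \frac{1}{3}\right) + M \left(- \frac{1}{5}\right) = - \frac{b}{3} - \frac{M}{5}$)
$y{\left(u \right)} = \frac{\frac{4}{5} - \frac{u}{3}}{u}$ ($y{\left(u \right)} = \frac{- \frac{u}{3} - - \frac{4}{5}}{u} = \frac{- \frac{u}{3} + \frac{4}{5}}{u} = \frac{\frac{4}{5} - \frac{u}{3}}{u}$)
$X{\left(E,a \right)} = \frac{- \frac{3}{5} + E}{E + a}$ ($X{\left(E,a \right)} = \frac{E + \frac{12 - -15}{15 \left(-3\right)}}{a + E} = \frac{E + \frac{1}{15} \left(- \frac{1}{3}\right) \left(12 + 15\right)}{E + a} = \frac{E + \frac{1}{15} \left(- \frac{1}{3}\right) 27}{E + a} = \frac{E - \frac{3}{5}}{E + a} = \frac{- \frac{3}{5} + E}{E + a}$)
$f{\left(j \right)} = 14$
$1 f{\left(X{\left(-1,-1 \right)} \right)} = 1 \cdot 14 = 14$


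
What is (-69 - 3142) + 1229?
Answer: -1982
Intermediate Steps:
(-69 - 3142) + 1229 = -3211 + 1229 = -1982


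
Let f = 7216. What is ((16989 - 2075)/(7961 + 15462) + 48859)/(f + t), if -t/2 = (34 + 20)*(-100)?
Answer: 1144439271/421988768 ≈ 2.7120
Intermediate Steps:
t = 10800 (t = -2*(34 + 20)*(-100) = -108*(-100) = -2*(-5400) = 10800)
((16989 - 2075)/(7961 + 15462) + 48859)/(f + t) = ((16989 - 2075)/(7961 + 15462) + 48859)/(7216 + 10800) = (14914/23423 + 48859)/18016 = (14914*(1/23423) + 48859)*(1/18016) = (14914/23423 + 48859)*(1/18016) = (1144439271/23423)*(1/18016) = 1144439271/421988768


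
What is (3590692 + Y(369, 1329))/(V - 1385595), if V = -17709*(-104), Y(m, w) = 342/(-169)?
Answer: 606826606/77087829 ≈ 7.8719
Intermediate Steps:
Y(m, w) = -342/169 (Y(m, w) = 342*(-1/169) = -342/169)
V = 1841736
(3590692 + Y(369, 1329))/(V - 1385595) = (3590692 - 342/169)/(1841736 - 1385595) = (606826606/169)/456141 = (606826606/169)*(1/456141) = 606826606/77087829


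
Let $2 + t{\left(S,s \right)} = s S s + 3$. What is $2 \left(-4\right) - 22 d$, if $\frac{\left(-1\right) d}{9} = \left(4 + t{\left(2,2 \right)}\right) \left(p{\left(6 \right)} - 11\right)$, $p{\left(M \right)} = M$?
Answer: $-12878$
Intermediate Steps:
$t{\left(S,s \right)} = 1 + S s^{2}$ ($t{\left(S,s \right)} = -2 + \left(s S s + 3\right) = -2 + \left(S s s + 3\right) = -2 + \left(S s^{2} + 3\right) = -2 + \left(3 + S s^{2}\right) = 1 + S s^{2}$)
$d = 585$ ($d = - 9 \left(4 + \left(1 + 2 \cdot 2^{2}\right)\right) \left(6 - 11\right) = - 9 \left(4 + \left(1 + 2 \cdot 4\right)\right) \left(-5\right) = - 9 \left(4 + \left(1 + 8\right)\right) \left(-5\right) = - 9 \left(4 + 9\right) \left(-5\right) = - 9 \cdot 13 \left(-5\right) = \left(-9\right) \left(-65\right) = 585$)
$2 \left(-4\right) - 22 d = 2 \left(-4\right) - 12870 = -8 - 12870 = -12878$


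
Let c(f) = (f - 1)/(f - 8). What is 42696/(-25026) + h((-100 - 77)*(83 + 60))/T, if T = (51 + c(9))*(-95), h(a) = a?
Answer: 1113339/396245 ≈ 2.8097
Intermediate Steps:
c(f) = (-1 + f)/(-8 + f)
T = -5605 (T = (51 + (-1 + 9)/(-8 + 9))*(-95) = (51 + 8/1)*(-95) = (51 + 1*8)*(-95) = (51 + 8)*(-95) = 59*(-95) = -5605)
42696/(-25026) + h((-100 - 77)*(83 + 60))/T = 42696/(-25026) + ((-100 - 77)*(83 + 60))/(-5605) = 42696*(-1/25026) - 177*143*(-1/5605) = -7116/4171 - 25311*(-1/5605) = -7116/4171 + 429/95 = 1113339/396245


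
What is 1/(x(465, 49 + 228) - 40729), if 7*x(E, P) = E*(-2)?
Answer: -7/286033 ≈ -2.4473e-5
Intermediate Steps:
x(E, P) = -2*E/7 (x(E, P) = (E*(-2))/7 = (-2*E)/7 = -2*E/7)
1/(x(465, 49 + 228) - 40729) = 1/(-2/7*465 - 40729) = 1/(-930/7 - 40729) = 1/(-286033/7) = -7/286033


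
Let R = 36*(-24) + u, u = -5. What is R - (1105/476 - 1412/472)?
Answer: -1434481/1652 ≈ -868.33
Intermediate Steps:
R = -869 (R = 36*(-24) - 5 = -864 - 5 = -869)
R - (1105/476 - 1412/472) = -869 - (1105/476 - 1412/472) = -869 - (1105*(1/476) - 1412*1/472) = -869 - (65/28 - 353/118) = -869 - 1*(-1107/1652) = -869 + 1107/1652 = -1434481/1652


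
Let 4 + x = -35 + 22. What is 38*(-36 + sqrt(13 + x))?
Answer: -1368 + 76*I ≈ -1368.0 + 76.0*I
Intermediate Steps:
x = -17 (x = -4 + (-35 + 22) = -4 - 13 = -17)
38*(-36 + sqrt(13 + x)) = 38*(-36 + sqrt(13 - 17)) = 38*(-36 + sqrt(-4)) = 38*(-36 + 2*I) = -1368 + 76*I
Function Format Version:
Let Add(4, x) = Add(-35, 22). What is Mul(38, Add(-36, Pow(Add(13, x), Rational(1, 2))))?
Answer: Add(-1368, Mul(76, I)) ≈ Add(-1368.0, Mul(76.000, I))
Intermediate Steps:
x = -17 (x = Add(-4, Add(-35, 22)) = Add(-4, -13) = -17)
Mul(38, Add(-36, Pow(Add(13, x), Rational(1, 2)))) = Mul(38, Add(-36, Pow(Add(13, -17), Rational(1, 2)))) = Mul(38, Add(-36, Pow(-4, Rational(1, 2)))) = Mul(38, Add(-36, Mul(2, I))) = Add(-1368, Mul(76, I))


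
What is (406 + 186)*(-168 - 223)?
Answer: -231472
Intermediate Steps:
(406 + 186)*(-168 - 223) = 592*(-391) = -231472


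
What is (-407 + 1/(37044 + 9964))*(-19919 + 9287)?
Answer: 25426766895/5876 ≈ 4.3272e+6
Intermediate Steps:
(-407 + 1/(37044 + 9964))*(-19919 + 9287) = (-407 + 1/47008)*(-10632) = -19132255/47008*(-10632) = 25426766895/5876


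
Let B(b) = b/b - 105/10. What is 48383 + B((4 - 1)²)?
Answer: 96747/2 ≈ 48374.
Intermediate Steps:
B(b) = -19/2 (B(b) = 1 - 105*⅒ = 1 - 21/2 = -19/2)
48383 + B((4 - 1)²) = 48383 - 19/2 = 96747/2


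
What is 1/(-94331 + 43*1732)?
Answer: -1/19855 ≈ -5.0365e-5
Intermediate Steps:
1/(-94331 + 43*1732) = 1/(-94331 + 74476) = 1/(-19855) = -1/19855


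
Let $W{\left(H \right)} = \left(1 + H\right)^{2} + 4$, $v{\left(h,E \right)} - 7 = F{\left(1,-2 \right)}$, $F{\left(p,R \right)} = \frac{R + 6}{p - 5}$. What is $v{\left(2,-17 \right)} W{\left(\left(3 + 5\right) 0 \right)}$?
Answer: $30$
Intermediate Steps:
$F{\left(p,R \right)} = \frac{6 + R}{-5 + p}$
$v{\left(h,E \right)} = 6$ ($v{\left(h,E \right)} = 7 + \frac{6 - 2}{-5 + 1} = 7 + \frac{1}{-4} \cdot 4 = 7 - 1 = 6$)
$W{\left(H \right)} = 4 + \left(1 + H\right)^{2}$
$v{\left(2,-17 \right)} W{\left(\left(3 + 5\right) 0 \right)} = 6 \left(4 + \left(1 + \left(3 + 5\right) 0\right)^{2}\right) = 6 \left(4 + \left(1 + 8 \cdot 0\right)^{2}\right) = 6 \left(4 + \left(1 + 0\right)^{2}\right) = 6 \left(4 + 1^{2}\right) = 6 \left(4 + 1\right) = 6 \cdot 5 = 30$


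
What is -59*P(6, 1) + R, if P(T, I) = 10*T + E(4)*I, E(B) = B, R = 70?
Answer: -3706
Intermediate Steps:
P(T, I) = 4*I + 10*T (P(T, I) = 10*T + 4*I = 4*I + 10*T)
-59*P(6, 1) + R = -59*(4*1 + 10*6) + 70 = -59*(4 + 60) + 70 = -59*64 + 70 = -3776 + 70 = -3706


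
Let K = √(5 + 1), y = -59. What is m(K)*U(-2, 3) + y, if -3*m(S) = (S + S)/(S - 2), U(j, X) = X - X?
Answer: -59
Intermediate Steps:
U(j, X) = 0
K = √6 ≈ 2.4495
m(S) = -2*S/(3*(-2 + S)) (m(S) = -(S + S)/(3*(S - 2)) = -2*S/(3*(-2 + S)))
m(K)*U(-2, 3) + y = -2*√6/(-6 + 3*√6)*0 - 59 = 0 - 59 = -59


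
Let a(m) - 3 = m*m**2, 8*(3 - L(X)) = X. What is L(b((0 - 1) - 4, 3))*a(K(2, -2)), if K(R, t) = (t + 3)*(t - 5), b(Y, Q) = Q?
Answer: -1785/2 ≈ -892.50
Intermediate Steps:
L(X) = 3 - X/8
K(R, t) = (-5 + t)*(3 + t) (K(R, t) = (3 + t)*(-5 + t) = (-5 + t)*(3 + t))
a(m) = 3 + m**3 (a(m) = 3 + m*m**2 = 3 + m**3)
L(b((0 - 1) - 4, 3))*a(K(2, -2)) = (3 - 1/8*3)*(3 + (-15 + (-2)**2 - 2*(-2))**3) = (3 - 3/8)*(3 + (-15 + 4 + 4)**3) = 21*(3 + (-7)**3)/8 = 21*(3 - 343)/8 = (21/8)*(-340) = -1785/2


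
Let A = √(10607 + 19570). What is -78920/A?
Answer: -78920*√3353/10059 ≈ -454.31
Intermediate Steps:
A = 3*√3353 (A = √30177 = 3*√3353 ≈ 173.72)
-78920/A = -78920*√3353/10059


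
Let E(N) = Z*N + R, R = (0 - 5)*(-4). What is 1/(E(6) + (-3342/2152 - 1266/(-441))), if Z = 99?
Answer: 158172/97326043 ≈ 0.0016252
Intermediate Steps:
R = 20 (R = -5*(-4) = 20)
E(N) = 20 + 99*N (E(N) = 99*N + 20 = 20 + 99*N)
1/(E(6) + (-3342/2152 - 1266/(-441))) = 1/((20 + 99*6) + (-3342/2152 - 1266/(-441))) = 1/((20 + 594) + (-3342*1/2152 - 1266*(-1/441))) = 1/(614 + (-1671/1076 + 422/147)) = 1/(614 + 208435/158172) = 1/(97326043/158172) = 158172/97326043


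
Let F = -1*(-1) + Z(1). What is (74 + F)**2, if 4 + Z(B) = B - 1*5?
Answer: 4489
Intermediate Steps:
Z(B) = -9 + B (Z(B) = -4 + (B - 1*5) = -4 + (B - 5) = -4 + (-5 + B) = -9 + B)
F = -7 (F = -1*(-1) + (-9 + 1) = 1 - 8 = -7)
(74 + F)**2 = (74 - 7)**2 = 67**2 = 4489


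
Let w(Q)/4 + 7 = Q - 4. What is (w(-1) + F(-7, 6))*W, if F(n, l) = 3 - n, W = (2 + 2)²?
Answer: -608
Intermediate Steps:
W = 16 (W = 4² = 16)
w(Q) = -44 + 4*Q (w(Q) = -28 + 4*(Q - 4) = -28 + 4*(-4 + Q) = -28 + (-16 + 4*Q) = -44 + 4*Q)
(w(-1) + F(-7, 6))*W = ((-44 + 4*(-1)) + (3 - 1*(-7)))*16 = ((-44 - 4) + (3 + 7))*16 = (-48 + 10)*16 = -38*16 = -608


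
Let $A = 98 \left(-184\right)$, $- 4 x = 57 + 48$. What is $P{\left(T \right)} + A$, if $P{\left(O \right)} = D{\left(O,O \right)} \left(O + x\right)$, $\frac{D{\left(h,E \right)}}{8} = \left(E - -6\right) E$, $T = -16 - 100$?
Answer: $-14538912$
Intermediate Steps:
$x = - \frac{105}{4}$ ($x = - \frac{57 + 48}{4} = \left(- \frac{1}{4}\right) 105 = - \frac{105}{4} \approx -26.25$)
$T = -116$
$A = -18032$
$D{\left(h,E \right)} = 8 E \left(6 + E\right)$ ($D{\left(h,E \right)} = 8 \left(E - -6\right) E = 8 \left(E + 6\right) E = 8 \left(6 + E\right) E = 8 E \left(6 + E\right)$)
$P{\left(O \right)} = 8 O \left(6 + O\right) \left(- \frac{105}{4} + O\right)$ ($P{\left(O \right)} = 8 O \left(6 + O\right) \left(O - \frac{105}{4}\right) = 8 O \left(6 + O\right) \left(- \frac{105}{4} + O\right)$)
$P{\left(T \right)} + A = 2 \left(-116\right) \left(-105 + 4 \left(-116\right)\right) \left(6 - 116\right) - 18032 = 2 \left(-116\right) \left(-105 - 464\right) \left(-110\right) - 18032 = 2 \left(-116\right) \left(-569\right) \left(-110\right) - 18032 = -14520880 - 18032 = -14538912$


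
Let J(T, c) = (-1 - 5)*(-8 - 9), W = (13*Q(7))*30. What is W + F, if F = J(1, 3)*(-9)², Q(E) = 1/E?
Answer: 58224/7 ≈ 8317.7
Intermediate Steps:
W = 390/7 (W = (13/7)*30 = 390/7 ≈ 55.714)
J(T, c) = 102 (J(T, c) = -6*(-17) = 102)
F = 8262 (F = 102*(-9)² = 102*81 = 8262)
W + F = 390/7 + 8262 = 58224/7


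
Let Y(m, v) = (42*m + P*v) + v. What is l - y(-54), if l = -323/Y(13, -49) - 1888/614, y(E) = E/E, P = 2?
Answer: -31490/6447 ≈ -4.8844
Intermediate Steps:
Y(m, v) = 3*v + 42*m (Y(m, v) = (42*m + 2*v) + v = (2*v + 42*m) + v = 3*v + 42*m)
y(E) = 1
l = -25043/6447 (l = -323/(3*(-49) + 42*13) - 1888/614 = -323/(-147 + 546) - 1888*1/614 = -323/399 - 944/307 = -323*1/399 - 944/307 = -17/21 - 944/307 = -25043/6447 ≈ -3.8844)
l - y(-54) = -25043/6447 - 1*1 = -25043/6447 - 1 = -31490/6447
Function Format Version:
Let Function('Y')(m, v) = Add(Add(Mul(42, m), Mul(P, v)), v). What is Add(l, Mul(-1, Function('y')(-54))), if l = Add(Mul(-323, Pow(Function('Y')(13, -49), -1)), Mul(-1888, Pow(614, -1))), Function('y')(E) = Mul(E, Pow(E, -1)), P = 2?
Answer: Rational(-31490, 6447) ≈ -4.8844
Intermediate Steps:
Function('Y')(m, v) = Add(Mul(3, v), Mul(42, m)) (Function('Y')(m, v) = Add(Add(Mul(42, m), Mul(2, v)), v) = Add(Add(Mul(2, v), Mul(42, m)), v) = Add(Mul(3, v), Mul(42, m)))
Function('y')(E) = 1
l = Rational(-25043, 6447) (l = Add(Mul(-323, Pow(Add(Mul(3, -49), Mul(42, 13)), -1)), Mul(-1888, Pow(614, -1))) = Add(Mul(-323, Pow(Add(-147, 546), -1)), Mul(-1888, Rational(1, 614))) = Add(Mul(-323, Pow(399, -1)), Rational(-944, 307)) = Add(Mul(-323, Rational(1, 399)), Rational(-944, 307)) = Add(Rational(-17, 21), Rational(-944, 307)) = Rational(-25043, 6447) ≈ -3.8844)
Add(l, Mul(-1, Function('y')(-54))) = Add(Rational(-25043, 6447), Mul(-1, 1)) = Add(Rational(-25043, 6447), -1) = Rational(-31490, 6447)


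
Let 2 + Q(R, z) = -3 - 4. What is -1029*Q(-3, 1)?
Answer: 9261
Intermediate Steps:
Q(R, z) = -9 (Q(R, z) = -2 + (-3 - 4) = -2 - 7 = -9)
-1029*Q(-3, 1) = -1029*(-9) = 9261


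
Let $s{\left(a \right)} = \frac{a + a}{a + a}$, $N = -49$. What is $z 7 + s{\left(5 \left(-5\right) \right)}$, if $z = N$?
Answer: $-342$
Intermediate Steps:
$z = -49$
$s{\left(a \right)} = 1$ ($s{\left(a \right)} = \frac{2 a}{2 a} = 2 a \frac{1}{2 a} = 1$)
$z 7 + s{\left(5 \left(-5\right) \right)} = \left(-49\right) 7 + 1 = -343 + 1 = -342$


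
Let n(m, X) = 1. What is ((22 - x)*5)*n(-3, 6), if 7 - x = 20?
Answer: 175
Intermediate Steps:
x = -13 (x = 7 - 1*20 = 7 - 20 = -13)
((22 - x)*5)*n(-3, 6) = ((22 - 1*(-13))*5)*1 = ((22 + 13)*5)*1 = (35*5)*1 = 175*1 = 175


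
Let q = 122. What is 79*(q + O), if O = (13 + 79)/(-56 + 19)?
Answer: 349338/37 ≈ 9441.6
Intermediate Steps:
O = -92/37 (O = 92/(-37) = 92*(-1/37) = -92/37 ≈ -2.4865)
79*(q + O) = 79*(122 - 92/37) = 79*(4422/37) = 349338/37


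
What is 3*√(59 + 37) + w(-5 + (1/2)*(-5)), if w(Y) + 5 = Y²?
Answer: 205/4 + 12*√6 ≈ 80.644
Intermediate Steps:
w(Y) = -5 + Y²
3*√(59 + 37) + w(-5 + (1/2)*(-5)) = 3*√(59 + 37) + (-5 + (-5 + (1/2)*(-5))²) = 3*√96 + (-5 + (-5 + (1*(½))*(-5))²) = 3*(4*√6) + (-5 + (-5 + (½)*(-5))²) = 12*√6 + (-5 + (-5 - 5/2)²) = 12*√6 + (-5 + (-15/2)²) = 12*√6 + (-5 + 225/4) = 12*√6 + 205/4 = 205/4 + 12*√6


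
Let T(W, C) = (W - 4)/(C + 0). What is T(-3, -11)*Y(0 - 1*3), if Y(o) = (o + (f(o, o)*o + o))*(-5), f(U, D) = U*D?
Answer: 105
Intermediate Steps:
f(U, D) = D*U
Y(o) = -10*o - 5*o**3 (Y(o) = (o + ((o*o)*o + o))*(-5) = (o + (o**2*o + o))*(-5) = (o + (o**3 + o))*(-5) = (o + (o + o**3))*(-5) = (o**3 + 2*o)*(-5) = -10*o - 5*o**3)
T(W, C) = (-4 + W)/C
T(-3, -11)*Y(0 - 1*3) = ((-4 - 3)/(-11))*(-5*(0 - 1*3)*(2 + (0 - 1*3)**2)) = (-1/11*(-7))*(-5*(0 - 3)*(2 + (0 - 3)**2)) = 7*(-5*(-3)*(2 + (-3)**2))/11 = 7*(-5*(-3)*(2 + 9))/11 = 7*(-5*(-3)*11)/11 = (7/11)*165 = 105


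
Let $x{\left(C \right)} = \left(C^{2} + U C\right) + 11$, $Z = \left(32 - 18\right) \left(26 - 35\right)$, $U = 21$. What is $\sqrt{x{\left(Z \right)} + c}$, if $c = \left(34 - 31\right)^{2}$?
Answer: $5 \sqrt{530} \approx 115.11$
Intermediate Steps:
$c = 9$ ($c = 3^{2} = 9$)
$Z = -126$ ($Z = 14 \left(-9\right) = -126$)
$x{\left(C \right)} = 11 + C^{2} + 21 C$ ($x{\left(C \right)} = \left(C^{2} + 21 C\right) + 11 = 11 + C^{2} + 21 C$)
$\sqrt{x{\left(Z \right)} + c} = \sqrt{\left(11 + \left(-126\right)^{2} + 21 \left(-126\right)\right) + 9} = \sqrt{\left(11 + 15876 - 2646\right) + 9} = \sqrt{13241 + 9} = \sqrt{13250} = 5 \sqrt{530}$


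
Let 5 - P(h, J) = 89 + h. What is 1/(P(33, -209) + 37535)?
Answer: 1/37418 ≈ 2.6725e-5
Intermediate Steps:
P(h, J) = -84 - h (P(h, J) = 5 - (89 + h) = 5 + (-89 - h) = -84 - h)
1/(P(33, -209) + 37535) = 1/((-84 - 1*33) + 37535) = 1/((-84 - 33) + 37535) = 1/(-117 + 37535) = 1/37418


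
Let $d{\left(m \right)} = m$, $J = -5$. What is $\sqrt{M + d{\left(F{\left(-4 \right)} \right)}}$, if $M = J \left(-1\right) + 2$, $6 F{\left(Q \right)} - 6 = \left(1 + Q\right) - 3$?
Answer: $\sqrt{7} \approx 2.6458$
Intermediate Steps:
$F{\left(Q \right)} = \frac{2}{3} + \frac{Q}{6}$ ($F{\left(Q \right)} = 1 + \frac{\left(1 + Q\right) - 3}{6} = 1 + \frac{-2 + Q}{6} = 1 + \left(- \frac{1}{3} + \frac{Q}{6}\right) = \frac{2}{3} + \frac{Q}{6}$)
$M = 7$ ($M = \left(-5\right) \left(-1\right) + 2 = 5 + 2 = 7$)
$\sqrt{M + d{\left(F{\left(-4 \right)} \right)}} = \sqrt{7 + \left(\frac{2}{3} + \frac{1}{6} \left(-4\right)\right)} = \sqrt{7 + \left(\frac{2}{3} - \frac{2}{3}\right)} = \sqrt{7 + 0} = \sqrt{7}$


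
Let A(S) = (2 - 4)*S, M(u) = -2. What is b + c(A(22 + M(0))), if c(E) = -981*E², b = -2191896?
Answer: -3761496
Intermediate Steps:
A(S) = -2*S
b + c(A(22 + M(0))) = -2191896 - 981*4*(22 - 2)² = -2191896 - 981*(-2*20)² = -2191896 - 981*(-40)² = -2191896 - 981*1600 = -2191896 - 1569600 = -3761496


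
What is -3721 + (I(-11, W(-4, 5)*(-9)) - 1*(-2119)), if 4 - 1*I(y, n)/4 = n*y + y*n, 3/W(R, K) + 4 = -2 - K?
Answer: -1370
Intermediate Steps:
W(R, K) = 3/(-6 - K) (W(R, K) = 3/(-4 + (-2 - K)) = 3/(-6 - K))
I(y, n) = 16 - 8*n*y (I(y, n) = 16 - 4*(n*y + y*n) = 16 - 4*(n*y + n*y) = 16 - 8*n*y)
-3721 + (I(-11, W(-4, 5)*(-9)) - 1*(-2119)) = -3721 + ((16 - 8*-3/(6 + 5)*(-9)*(-11)) - 1*(-2119)) = -3721 + ((16 - 8*-3/11*(-9)*(-11)) + 2119) = -3721 + ((16 - 8*-3*1/11*(-9)*(-11)) + 2119) = -3721 + ((16 - 8*(-3/11*(-9))*(-11)) + 2119) = -3721 + ((16 - 8*27/11*(-11)) + 2119) = -3721 + ((16 + 216) + 2119) = -3721 + (232 + 2119) = -3721 + 2351 = -1370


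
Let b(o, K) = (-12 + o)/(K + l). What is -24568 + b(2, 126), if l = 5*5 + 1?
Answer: -1867173/76 ≈ -24568.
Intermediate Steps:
l = 26 (l = 25 + 1 = 26)
b(o, K) = (-12 + o)/(26 + K) (b(o, K) = (-12 + o)/(K + 26) = (-12 + o)/(26 + K))
-24568 + b(2, 126) = -24568 + (-12 + 2)/(26 + 126) = -24568 - 10/152 = -24568 + (1/152)*(-10) = -24568 - 5/76 = -1867173/76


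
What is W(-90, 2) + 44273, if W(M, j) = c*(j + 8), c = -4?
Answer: 44233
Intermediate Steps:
W(M, j) = -32 - 4*j (W(M, j) = -4*(j + 8) = -4*(8 + j) = -32 - 4*j)
W(-90, 2) + 44273 = (-32 - 4*2) + 44273 = (-32 - 8) + 44273 = -40 + 44273 = 44233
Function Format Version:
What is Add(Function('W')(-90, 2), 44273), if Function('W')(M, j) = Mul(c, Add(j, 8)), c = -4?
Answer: 44233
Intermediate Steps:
Function('W')(M, j) = Add(-32, Mul(-4, j)) (Function('W')(M, j) = Mul(-4, Add(j, 8)) = Mul(-4, Add(8, j)) = Add(-32, Mul(-4, j)))
Add(Function('W')(-90, 2), 44273) = Add(Add(-32, Mul(-4, 2)), 44273) = Add(Add(-32, -8), 44273) = Add(-40, 44273) = 44233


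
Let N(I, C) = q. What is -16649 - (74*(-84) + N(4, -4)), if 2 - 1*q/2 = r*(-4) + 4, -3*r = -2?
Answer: -31303/3 ≈ -10434.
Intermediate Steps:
r = 2/3 (r = -1/3*(-2) = 2/3 ≈ 0.66667)
q = 4/3 (q = 4 - 2*((2/3)*(-4) + 4) = 4 - 2*(-8/3 + 4) = 4 - 2*4/3 = 4 - 8/3 = 4/3 ≈ 1.3333)
N(I, C) = 4/3
-16649 - (74*(-84) + N(4, -4)) = -16649 - (74*(-84) + 4/3) = -16649 - (-6216 + 4/3) = -16649 - 1*(-18644/3) = -16649 + 18644/3 = -31303/3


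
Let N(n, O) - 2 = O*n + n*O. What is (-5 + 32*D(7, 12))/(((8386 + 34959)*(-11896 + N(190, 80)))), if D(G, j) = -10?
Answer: -65/160428514 ≈ -4.0516e-7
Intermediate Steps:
N(n, O) = 2 + 2*O*n (N(n, O) = 2 + (O*n + n*O) = 2 + (O*n + O*n) = 2 + 2*O*n)
(-5 + 32*D(7, 12))/(((8386 + 34959)*(-11896 + N(190, 80)))) = (-5 + 32*(-10))/(((8386 + 34959)*(-11896 + (2 + 2*80*190)))) = (-5 - 320)/((43345*(-11896 + (2 + 30400)))) = -325*1/(43345*(-11896 + 30402)) = -325/(43345*18506) = -325/802142570 = -325*1/802142570 = -65/160428514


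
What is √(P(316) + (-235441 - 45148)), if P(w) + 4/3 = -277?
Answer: I*√2527806/3 ≈ 529.97*I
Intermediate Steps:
P(w) = -835/3 (P(w) = -4/3 - 277 = -835/3)
√(P(316) + (-235441 - 45148)) = √(-835/3 + (-235441 - 45148)) = √(-835/3 - 280589) = √(-842602/3) = I*√2527806/3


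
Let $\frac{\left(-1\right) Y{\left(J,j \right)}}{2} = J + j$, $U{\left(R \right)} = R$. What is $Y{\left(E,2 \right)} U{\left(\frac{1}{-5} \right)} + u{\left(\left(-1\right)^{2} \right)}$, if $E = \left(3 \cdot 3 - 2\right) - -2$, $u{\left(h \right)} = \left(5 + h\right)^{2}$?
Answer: $\frac{202}{5} \approx 40.4$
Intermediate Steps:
$E = 9$ ($E = \left(9 - 2\right) + 2 = 7 + 2 = 9$)
$Y{\left(J,j \right)} = - 2 J - 2 j$ ($Y{\left(J,j \right)} = - 2 \left(J + j\right) = - 2 J - 2 j$)
$Y{\left(E,2 \right)} U{\left(\frac{1}{-5} \right)} + u{\left(\left(-1\right)^{2} \right)} = \frac{\left(-2\right) 9 - 4}{-5} + \left(5 + \left(-1\right)^{2}\right)^{2} = \left(-18 - 4\right) \left(- \frac{1}{5}\right) + \left(5 + 1\right)^{2} = \left(-22\right) \left(- \frac{1}{5}\right) + 6^{2} = \frac{22}{5} + 36 = \frac{202}{5}$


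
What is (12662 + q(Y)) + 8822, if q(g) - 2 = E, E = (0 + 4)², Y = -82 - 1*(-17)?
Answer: 21502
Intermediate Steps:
Y = -65 (Y = -82 + 17 = -65)
E = 16 (E = 4² = 16)
q(g) = 18 (q(g) = 2 + 16 = 18)
(12662 + q(Y)) + 8822 = (12662 + 18) + 8822 = 12680 + 8822 = 21502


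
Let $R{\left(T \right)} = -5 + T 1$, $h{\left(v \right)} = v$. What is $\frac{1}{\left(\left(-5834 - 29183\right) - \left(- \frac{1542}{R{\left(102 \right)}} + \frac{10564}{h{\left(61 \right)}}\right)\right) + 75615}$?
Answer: $\frac{5917}{239287720} \approx 2.4728 \cdot 10^{-5}$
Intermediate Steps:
$R{\left(T \right)} = -5 + T$
$\frac{1}{\left(\left(-5834 - 29183\right) - \left(- \frac{1542}{R{\left(102 \right)}} + \frac{10564}{h{\left(61 \right)}}\right)\right) + 75615} = \frac{1}{\left(\left(-5834 - 29183\right) + \left(\frac{1542}{-5 + 102} - \frac{10564}{61}\right)\right) + 75615} = \frac{1}{\left(-35017 + \left(\frac{1542}{97} - \frac{10564}{61}\right)\right) + 75615} = \frac{1}{\left(-35017 - \frac{930646}{5917}\right) + 75615} = \frac{1}{- \frac{208126235}{5917} + 75615} = \frac{1}{\frac{239287720}{5917}} = \frac{5917}{239287720}$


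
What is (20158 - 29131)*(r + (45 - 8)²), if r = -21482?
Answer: 180473949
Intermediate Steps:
(20158 - 29131)*(r + (45 - 8)²) = (20158 - 29131)*(-21482 + (45 - 8)²) = -8973*(-21482 + 37²) = -8973*(-21482 + 1369) = -8973*(-20113) = 180473949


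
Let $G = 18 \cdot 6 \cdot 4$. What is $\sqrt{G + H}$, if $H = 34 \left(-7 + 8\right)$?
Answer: $\sqrt{466} \approx 21.587$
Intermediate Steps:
$G = 432$ ($G = 108 \cdot 4 = 432$)
$H = 34$ ($H = 34 \cdot 1 = 34$)
$\sqrt{G + H} = \sqrt{432 + 34} = \sqrt{466}$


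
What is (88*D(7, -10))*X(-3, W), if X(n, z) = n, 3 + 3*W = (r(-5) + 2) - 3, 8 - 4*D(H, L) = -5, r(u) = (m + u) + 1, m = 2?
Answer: -858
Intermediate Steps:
r(u) = 3 + u (r(u) = (2 + u) + 1 = 3 + u)
D(H, L) = 13/4 (D(H, L) = 2 - ¼*(-5) = 2 + 5/4 = 13/4)
W = -2 (W = -1 + (((3 - 5) + 2) - 3)/3 = -1 + ((-2 + 2) - 3)/3 = -1 + (0 - 3)/3 = -1 + (⅓)*(-3) = -1 - 1 = -2)
(88*D(7, -10))*X(-3, W) = (88*(13/4))*(-3) = 286*(-3) = -858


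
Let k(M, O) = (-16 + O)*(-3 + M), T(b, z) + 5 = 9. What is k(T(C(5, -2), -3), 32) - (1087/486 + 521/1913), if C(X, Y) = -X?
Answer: 12542851/929718 ≈ 13.491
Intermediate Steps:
T(b, z) = 4 (T(b, z) = -5 + 9 = 4)
k(T(C(5, -2), -3), 32) - (1087/486 + 521/1913) = (48 - 16*4 - 3*32 + 4*32) - (1087/486 + 521/1913) = (48 - 64 - 96 + 128) - (1087*(1/486) + 521*(1/1913)) = 16 - (1087/486 + 521/1913) = 16 - 1*2332637/929718 = 16 - 2332637/929718 = 12542851/929718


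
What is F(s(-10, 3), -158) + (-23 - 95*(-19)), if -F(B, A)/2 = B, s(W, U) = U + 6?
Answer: 1764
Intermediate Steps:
s(W, U) = 6 + U
F(B, A) = -2*B
F(s(-10, 3), -158) + (-23 - 95*(-19)) = -2*(6 + 3) + (-23 - 95*(-19)) = -2*9 + (-23 + 1805) = -18 + 1782 = 1764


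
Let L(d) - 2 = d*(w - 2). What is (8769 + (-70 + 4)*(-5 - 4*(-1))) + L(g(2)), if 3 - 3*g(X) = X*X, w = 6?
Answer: 26507/3 ≈ 8835.7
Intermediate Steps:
g(X) = 1 - X**2/3 (g(X) = 1 - X*X/3 = 1 - X**2/3)
L(d) = 2 + 4*d (L(d) = 2 + d*(6 - 2) = 2 + d*4 = 2 + 4*d)
(8769 + (-70 + 4)*(-5 - 4*(-1))) + L(g(2)) = (8769 + (-70 + 4)*(-5 - 4*(-1))) + (2 + 4*(1 - 1/3*2**2)) = (8769 - 66*(-5 + 4)) + (2 + 4*(1 - 1/3*4)) = (8769 - 66*(-1)) + (2 + 4*(1 - 4/3)) = (8769 + 66) + (2 + 4*(-1/3)) = 8835 + (2 - 4/3) = 8835 + 2/3 = 26507/3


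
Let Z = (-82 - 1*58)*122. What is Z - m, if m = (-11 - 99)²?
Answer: -29180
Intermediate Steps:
m = 12100 (m = (-110)² = 12100)
Z = -17080 (Z = (-82 - 58)*122 = -140*122 = -17080)
Z - m = -17080 - 1*12100 = -17080 - 12100 = -29180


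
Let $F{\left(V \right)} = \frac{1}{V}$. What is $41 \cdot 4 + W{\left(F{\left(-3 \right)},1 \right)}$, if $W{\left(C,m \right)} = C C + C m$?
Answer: $\frac{1474}{9} \approx 163.78$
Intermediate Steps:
$W{\left(C,m \right)} = C^{2} + C m$
$41 \cdot 4 + W{\left(F{\left(-3 \right)},1 \right)} = 41 \cdot 4 + \frac{\frac{1}{-3} + 1}{-3} = 164 - \frac{- \frac{1}{3} + 1}{3} = 164 - \frac{2}{9} = \frac{1474}{9}$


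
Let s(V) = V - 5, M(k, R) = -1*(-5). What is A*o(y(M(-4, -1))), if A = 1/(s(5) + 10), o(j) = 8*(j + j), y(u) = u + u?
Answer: 16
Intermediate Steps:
M(k, R) = 5
s(V) = -5 + V
y(u) = 2*u
o(j) = 16*j (o(j) = 8*(2*j) = 16*j)
A = ⅒ (A = 1/((-5 + 5) + 10) = 1/(0 + 10) = 1/10 = ⅒ ≈ 0.10000)
A*o(y(M(-4, -1))) = (16*(2*5))/10 = (16*10)/10 = (⅒)*160 = 16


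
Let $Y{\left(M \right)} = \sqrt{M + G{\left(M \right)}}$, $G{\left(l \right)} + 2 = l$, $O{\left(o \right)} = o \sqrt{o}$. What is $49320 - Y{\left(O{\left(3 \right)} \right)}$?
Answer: $49320 - \sqrt{-2 + 6 \sqrt{3}} \approx 49317.0$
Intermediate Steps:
$O{\left(o \right)} = o^{\frac{3}{2}}$
$G{\left(l \right)} = -2 + l$
$Y{\left(M \right)} = \sqrt{-2 + 2 M}$ ($Y{\left(M \right)} = \sqrt{M + \left(-2 + M\right)} = \sqrt{-2 + 2 M}$)
$49320 - Y{\left(O{\left(3 \right)} \right)} = 49320 - \sqrt{-2 + 2 \cdot 3^{\frac{3}{2}}} = 49320 - \sqrt{-2 + 2 \cdot 3 \sqrt{3}} = 49320 - \sqrt{-2 + 6 \sqrt{3}}$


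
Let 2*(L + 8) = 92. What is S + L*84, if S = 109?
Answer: 3301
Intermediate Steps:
L = 38 (L = -8 + (½)*92 = -8 + 46 = 38)
S + L*84 = 109 + 38*84 = 109 + 3192 = 3301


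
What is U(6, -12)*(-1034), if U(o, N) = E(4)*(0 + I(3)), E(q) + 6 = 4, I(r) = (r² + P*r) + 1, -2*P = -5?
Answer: 36190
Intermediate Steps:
P = 5/2 (P = -½*(-5) = 5/2 ≈ 2.5000)
I(r) = 1 + r² + 5*r/2 (I(r) = (r² + 5*r/2) + 1 = 1 + r² + 5*r/2)
E(q) = -2 (E(q) = -6 + 4 = -2)
U(o, N) = -35 (U(o, N) = -2*(0 + (1 + 3² + (5/2)*3)) = -2*(0 + (1 + 9 + 15/2)) = -2*(0 + 35/2) = -2*35/2 = -35)
U(6, -12)*(-1034) = -35*(-1034) = 36190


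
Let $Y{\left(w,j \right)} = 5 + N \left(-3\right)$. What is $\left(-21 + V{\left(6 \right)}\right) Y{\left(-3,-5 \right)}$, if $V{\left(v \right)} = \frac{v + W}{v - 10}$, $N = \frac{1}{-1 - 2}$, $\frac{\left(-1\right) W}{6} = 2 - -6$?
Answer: $-63$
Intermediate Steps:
$W = -48$ ($W = - 6 \left(2 - -6\right) = - 6 \left(2 + 6\right) = \left(-6\right) 8 = -48$)
$N = - \frac{1}{3}$ ($N = \frac{1}{-3} = - \frac{1}{3} \approx -0.33333$)
$V{\left(v \right)} = \frac{-48 + v}{-10 + v}$ ($V{\left(v \right)} = \frac{v - 48}{v - 10} = \frac{-48 + v}{-10 + v}$)
$Y{\left(w,j \right)} = 6$ ($Y{\left(w,j \right)} = 5 - -1 = 5 + 1 = 6$)
$\left(-21 + V{\left(6 \right)}\right) Y{\left(-3,-5 \right)} = \left(-21 + \frac{-48 + 6}{-10 + 6}\right) 6 = \left(-21 + \frac{1}{-4} \left(-42\right)\right) 6 = \left(-21 - - \frac{21}{2}\right) 6 = \left(-21 + \frac{21}{2}\right) 6 = \left(- \frac{21}{2}\right) 6 = -63$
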